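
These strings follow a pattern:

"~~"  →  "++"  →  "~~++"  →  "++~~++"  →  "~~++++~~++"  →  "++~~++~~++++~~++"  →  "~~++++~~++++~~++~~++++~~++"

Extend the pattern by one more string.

From term 3 onward, concatenate the second-to-last term with the last: ~~·++ = ~~++, ++·~~++ = ++~~++, …
So term 8 is ++~~++~~++++~~++·~~++++~~++++~~++~~++++~~++.

++~~++~~++++~~++~~++++~~++++~~++~~++++~~++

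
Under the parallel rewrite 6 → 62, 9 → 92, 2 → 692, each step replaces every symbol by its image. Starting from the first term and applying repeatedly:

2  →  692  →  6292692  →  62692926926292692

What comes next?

Rewriting the 17 symbols of 62692926926292692 one by one yields 62 692 62 92 692 92 692 62 92 692 62 692 92 692 62 92 692; concatenated:

62692629269292692629269262692926926292692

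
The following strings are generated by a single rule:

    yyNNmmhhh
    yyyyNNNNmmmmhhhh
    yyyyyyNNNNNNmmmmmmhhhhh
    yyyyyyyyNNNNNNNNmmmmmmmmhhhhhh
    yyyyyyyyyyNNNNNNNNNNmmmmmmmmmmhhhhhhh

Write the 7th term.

Each string has the form y^{2n} N^{2n} m^{2n} h^{n+2} (n = 1, 2, …).
For term 7, n = 7, so the run lengths are 14, 14, 14, 9.

yyyyyyyyyyyyyyNNNNNNNNNNNNNNmmmmmmmmmmmmmmhhhhhhhhh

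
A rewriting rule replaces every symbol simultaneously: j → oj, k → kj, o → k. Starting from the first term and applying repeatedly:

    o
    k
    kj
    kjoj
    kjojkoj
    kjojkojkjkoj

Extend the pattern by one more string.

kjojkojkjkojkjojkjkoj

Rewriting each symbol of kjojkojkjkoj: k→kj, j→oj, o→k, j→oj, k→kj, o→k, j→oj, k→kj, j→oj, k→kj, o→k, j→oj, which concatenates to kj oj k oj kj k oj kj oj kj k oj.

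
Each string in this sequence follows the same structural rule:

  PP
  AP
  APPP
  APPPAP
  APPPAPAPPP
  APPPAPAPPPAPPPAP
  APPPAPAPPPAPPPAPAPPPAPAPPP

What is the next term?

APPPAPAPPPAPPPAPAPPPAPAPPPAPPPAPAPPPAPPPAP

Each term (from the third on) is the previous term followed by the one before it: term 3 = AP·PP = APPP.
Continuing: APPPAPAPPPAPPPAPAPPPAPAPPP · APPPAPAPPPAPPPAP gives term 8.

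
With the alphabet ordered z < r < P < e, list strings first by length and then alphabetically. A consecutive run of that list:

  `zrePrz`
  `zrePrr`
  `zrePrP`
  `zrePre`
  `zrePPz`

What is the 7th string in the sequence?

zrePPP

Advancing 2 positions from zrePPz through zrePPz → zrePPr reaches term 7.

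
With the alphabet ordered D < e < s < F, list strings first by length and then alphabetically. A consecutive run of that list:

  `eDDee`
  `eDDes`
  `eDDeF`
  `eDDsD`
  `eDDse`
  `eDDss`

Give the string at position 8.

eDDFD

Stepping forward 2 times from eDDss: eDDss → eDDsF, then the target.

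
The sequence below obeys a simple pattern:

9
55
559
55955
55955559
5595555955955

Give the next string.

559555595595555955559

From term 3 onward, concatenate the last term with the second-to-last: 55·9 = 559, 559·55 = 55955, …
So term 7 is 5595555955955·55955559.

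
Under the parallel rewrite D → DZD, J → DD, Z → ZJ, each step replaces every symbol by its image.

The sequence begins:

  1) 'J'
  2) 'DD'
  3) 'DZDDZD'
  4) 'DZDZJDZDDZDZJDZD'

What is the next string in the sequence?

φ(DZDZJDZDDZDZJDZD) expands symbol-by-symbol to DZD ZJ DZD ZJ DD DZD ZJ DZD DZD ZJ DZD ZJ DD DZD ZJ DZD; joining the 16 pieces gives the next term.

DZDZJDZDZJDDDZDZJDZDDZDZJDZDZJDDDZDZJDZD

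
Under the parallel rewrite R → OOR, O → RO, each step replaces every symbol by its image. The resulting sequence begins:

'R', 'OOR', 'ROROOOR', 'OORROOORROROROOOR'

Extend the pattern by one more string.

ROROOOROORROROROOOROORROOORROOORROROROOOR

Applying the rule to each of the 17 symbols of OORROOORROROROOOR gives the pieces RO RO OOR OOR RO RO RO OOR OOR RO OOR RO OOR RO RO RO OOR, which concatenate to the answer.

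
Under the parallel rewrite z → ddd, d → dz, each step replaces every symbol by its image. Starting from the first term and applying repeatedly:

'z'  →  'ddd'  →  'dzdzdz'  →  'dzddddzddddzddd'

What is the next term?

Applying the rule to each of the 15 symbols of dzddddzddddzddd gives the pieces dz ddd dz dz dz dz ddd dz dz dz dz ddd dz dz dz, which concatenate to the answer.

dzddddzdzdzdzddddzdzdzdzddddzdzdz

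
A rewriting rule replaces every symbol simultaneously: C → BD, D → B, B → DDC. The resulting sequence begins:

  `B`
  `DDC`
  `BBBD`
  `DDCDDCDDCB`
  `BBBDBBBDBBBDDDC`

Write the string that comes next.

Applying the rule to each of the 15 symbols of BBBDBBBDBBBDDDC gives the pieces DDC DDC DDC B DDC DDC DDC B DDC DDC DDC B B B BD, which concatenate to the answer.

DDCDDCDDCBDDCDDCDDCBDDCDDCDDCBBBBD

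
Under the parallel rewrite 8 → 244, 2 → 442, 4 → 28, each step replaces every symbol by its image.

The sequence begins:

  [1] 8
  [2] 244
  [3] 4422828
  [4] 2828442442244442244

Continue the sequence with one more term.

44224444224428284422828442442282828284424422828

Applying the rule to each of the 19 symbols of 2828442442244442244 gives the pieces 442 244 442 244 28 28 442 28 28 442 442 28 28 28 28 442 442 28 28, which concatenate to the answer.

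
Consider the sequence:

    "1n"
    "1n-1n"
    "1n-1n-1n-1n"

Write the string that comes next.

1n-1n-1n-1n-1n-1n-1n-1n

s(k+1) = s(k)·-·s(k) — each term doubles the last with '-' between the halves.
One more doubling of 1n-1n-1n-1n gives the answer.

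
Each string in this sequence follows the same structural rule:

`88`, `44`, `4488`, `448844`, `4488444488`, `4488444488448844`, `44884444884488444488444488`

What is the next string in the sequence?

448844448844884444884444884488444488448844

Each term (from the third on) is the previous term followed by the one before it: term 3 = 44·88 = 4488.
The next term joins 44884444884488444488444488 and 4488444488448844.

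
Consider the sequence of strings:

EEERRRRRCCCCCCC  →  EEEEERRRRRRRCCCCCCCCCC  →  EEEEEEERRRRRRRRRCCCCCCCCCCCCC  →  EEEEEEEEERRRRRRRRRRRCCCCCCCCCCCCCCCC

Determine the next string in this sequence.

EEEEEEEEEEERRRRRRRRRRRRRCCCCCCCCCCCCCCCCCCC

Each string has the form E^{2n-1} R^{2n+1} C^{3n+1}, where the shown terms are n = 2, 3, 4, 5.
Setting n = 6 gives 11, 13, 19 characters in each block.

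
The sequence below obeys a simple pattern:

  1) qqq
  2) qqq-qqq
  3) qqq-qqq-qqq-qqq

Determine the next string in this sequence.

s(k+1) = s(k)·-·s(k) — each term doubles the last with '-' between the halves.
Doubling qqq-qqq-qqq-qqq with '-' between the halves:

qqq-qqq-qqq-qqq-qqq-qqq-qqq-qqq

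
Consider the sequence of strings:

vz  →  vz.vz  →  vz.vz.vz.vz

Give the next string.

Each string is two copies of the previous one joined by '.'.
Doubling vz.vz.vz.vz with '.' between the halves:

vz.vz.vz.vz.vz.vz.vz.vz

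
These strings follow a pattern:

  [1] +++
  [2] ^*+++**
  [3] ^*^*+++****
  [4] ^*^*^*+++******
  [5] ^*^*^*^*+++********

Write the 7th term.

^*^*^*^*^*^*+++************

Every step adds ^* to the front and ** to the end of the previous string.
From ^*^*^*^*+++********, 2 further steps: ^*^*^*^*+++******** → ^*^*^*^*^*+++********** → (answer).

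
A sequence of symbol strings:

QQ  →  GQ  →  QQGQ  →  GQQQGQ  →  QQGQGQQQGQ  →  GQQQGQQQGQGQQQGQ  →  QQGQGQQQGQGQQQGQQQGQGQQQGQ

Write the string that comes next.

This is a Fibonacci-style word recurrence s(k) = s(k−2)·s(k−1): e.g. QQ·GQ = QQGQ.
Continuing: GQQQGQQQGQGQQQGQ · QQGQGQQQGQGQQQGQQQGQGQQQGQ gives term 8.

GQQQGQQQGQGQQQGQQQGQGQQQGQGQQQGQQQGQGQQQGQ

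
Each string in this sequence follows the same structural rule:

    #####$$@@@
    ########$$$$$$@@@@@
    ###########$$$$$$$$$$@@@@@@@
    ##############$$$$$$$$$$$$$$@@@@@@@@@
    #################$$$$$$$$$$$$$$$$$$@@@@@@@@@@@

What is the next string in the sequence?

####################$$$$$$$$$$$$$$$$$$$$$$@@@@@@@@@@@@@

Reading off run lengths: # runs 5, 8, 11, 14, 17; $ runs 2, 6, 10, 14, 18; @ runs 3, 5, 7, 9, 11 — each is linear in n (n = 1, 2, …).
For the next term, n = 6, so the run lengths are 20, 22, 13.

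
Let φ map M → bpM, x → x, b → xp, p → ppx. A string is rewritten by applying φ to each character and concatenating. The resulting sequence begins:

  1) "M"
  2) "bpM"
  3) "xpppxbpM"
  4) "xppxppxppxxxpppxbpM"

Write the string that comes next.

xppxppxxppxppxxppxppxxxxppxppxppxxxpppxbpM

Replace each of the 19 characters of xppxppxppxxxpppxbpM in place — x ppx ppx x ppx ppx x ppx ppx x x x ppx ppx ppx x xp ppx bpM — and concatenate.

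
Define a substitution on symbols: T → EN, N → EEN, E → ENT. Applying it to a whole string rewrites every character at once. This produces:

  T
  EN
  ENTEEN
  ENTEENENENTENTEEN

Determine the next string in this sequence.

ENTEENENENTENTEENENTEENENTEENENENTEENENENTENTEEN

φ(ENTEENENENTENTEEN) expands symbol-by-symbol to ENT EEN EN ENT ENT EEN ENT EEN ENT EEN EN ENT EEN EN ENT ENT EEN; joining the 17 pieces gives the next term.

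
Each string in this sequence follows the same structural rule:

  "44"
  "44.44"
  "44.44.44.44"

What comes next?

Each string is two copies of the previous one joined by '.'.
Doubling 44.44.44.44 with '.' between the halves:

44.44.44.44.44.44.44.44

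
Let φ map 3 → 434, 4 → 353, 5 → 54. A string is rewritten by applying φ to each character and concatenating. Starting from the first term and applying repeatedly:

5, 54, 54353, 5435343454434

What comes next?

543534345443435343435354353353434353

Replace each of the 13 characters of 5435343454434 in place — 54 353 434 54 434 353 434 353 54 353 353 434 353 — and concatenate.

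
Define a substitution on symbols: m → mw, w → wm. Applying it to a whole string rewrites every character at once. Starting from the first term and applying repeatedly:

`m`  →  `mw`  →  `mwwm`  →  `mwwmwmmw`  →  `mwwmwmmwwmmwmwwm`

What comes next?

Rewriting the 16 symbols of mwwmwmmwwmmwmwwm one by one yields mw wm wm mw wm mw mw wm wm mw mw wm mw wm wm mw; concatenated:

mwwmwmmwwmmwmwwmwmmwmwwmmwwmwmmw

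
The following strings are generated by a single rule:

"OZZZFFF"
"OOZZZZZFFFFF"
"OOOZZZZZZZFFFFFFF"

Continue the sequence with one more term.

OOOOZZZZZZZZZFFFFFFFFF

Term n consists of n O's, followed by 2n+1 Z's, followed by 2n+1 F's (n = 1, 2, …).
At n = 4 the blocks have lengths 4, 9, 9.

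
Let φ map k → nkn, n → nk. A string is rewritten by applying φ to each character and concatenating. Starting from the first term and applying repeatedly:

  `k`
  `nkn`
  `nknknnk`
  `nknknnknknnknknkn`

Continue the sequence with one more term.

Rewriting the 17 symbols of nknknnknknnknknkn one by one yields nk nkn nk nkn nk nk nkn nk nkn nk nk nkn nk nkn nk nkn nk; concatenated:

nknknnknknnknknknnknknnknknknnknknnknknnk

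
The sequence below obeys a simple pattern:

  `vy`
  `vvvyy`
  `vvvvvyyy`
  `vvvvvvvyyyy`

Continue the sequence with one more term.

vvvvvvvvvyyyyy

Term n consists of 2n-1 v's, followed by n y's (n = 1, 2, …).
For the next term, n = 5, so the run lengths are 9, 5.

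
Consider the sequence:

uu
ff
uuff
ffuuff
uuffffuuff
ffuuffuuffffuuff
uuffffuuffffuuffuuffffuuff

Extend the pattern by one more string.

This is a Fibonacci-style word recurrence s(k) = s(k−2)·s(k−1): e.g. uu·ff = uuff.
Continuing: ffuuffuuffffuuff · uuffffuuffffuuffuuffffuuff gives term 8.

ffuuffuuffffuuffuuffffuuffffuuffuuffffuuff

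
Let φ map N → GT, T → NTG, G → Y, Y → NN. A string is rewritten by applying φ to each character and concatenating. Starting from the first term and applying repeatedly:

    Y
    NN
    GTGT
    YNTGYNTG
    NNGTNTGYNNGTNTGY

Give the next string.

GTGTYNTGGTNTGYNNGTGTYNTGGTNTGYNN

Replace each of the 16 characters of NNGTNTGYNNGTNTGY in place — GT GT Y NTG GT NTG Y NN GT GT Y NTG GT NTG Y NN — and concatenate.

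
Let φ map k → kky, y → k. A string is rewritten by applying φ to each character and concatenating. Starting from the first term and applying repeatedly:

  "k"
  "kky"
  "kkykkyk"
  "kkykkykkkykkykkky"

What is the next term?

kkykkykkkykkykkkykkykkykkkykkykkkykkykkyk

Applying the rule to each of the 17 symbols of kkykkykkkykkykkky gives the pieces kky kky k kky kky k kky kky kky k kky kky k kky kky kky k, which concatenate to the answer.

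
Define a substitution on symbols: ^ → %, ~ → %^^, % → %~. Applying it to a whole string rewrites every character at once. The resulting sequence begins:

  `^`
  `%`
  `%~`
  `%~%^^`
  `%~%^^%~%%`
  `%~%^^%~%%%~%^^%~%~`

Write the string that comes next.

φ(%~%^^%~%%%~%^^%~%~) expands symbol-by-symbol to %~ %^^ %~ % % %~ %^^ %~ %~ %~ %^^ %~ % % %~ %^^ %~ %^^; joining the 18 pieces gives the next term.

%~%^^%~%%%~%^^%~%~%~%^^%~%%%~%^^%~%^^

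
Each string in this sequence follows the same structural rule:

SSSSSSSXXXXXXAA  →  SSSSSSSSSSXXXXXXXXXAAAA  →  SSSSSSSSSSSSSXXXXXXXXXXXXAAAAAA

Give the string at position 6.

SSSSSSSSSSSSSSSSSSSSSSXXXXXXXXXXXXXXXXXXXXXAAAAAAAAAAAA

The n-th term is 3n+1 S's then 3n X's then 2n-2 A's, where the shown terms are n = 2, 3, 4.
At n = 7 the blocks have lengths 22, 21, 12.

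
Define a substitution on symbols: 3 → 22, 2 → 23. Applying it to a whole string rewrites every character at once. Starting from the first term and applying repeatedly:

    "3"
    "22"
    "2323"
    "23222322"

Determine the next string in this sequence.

Rewriting each symbol of 23222322: 2→23, 3→22, 2→23, 2→23, 2→23, 3→22, 2→23, 2→23, which concatenates to 23 22 23 23 23 22 23 23.

2322232323222323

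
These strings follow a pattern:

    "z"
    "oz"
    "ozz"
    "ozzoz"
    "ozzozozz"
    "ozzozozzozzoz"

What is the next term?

Each term (from the third on) is the previous term followed by the one before it: term 3 = oz·z = ozz.
So term 7 is ozzozozzozzoz·ozzozozz.

ozzozozzozzozozzozozz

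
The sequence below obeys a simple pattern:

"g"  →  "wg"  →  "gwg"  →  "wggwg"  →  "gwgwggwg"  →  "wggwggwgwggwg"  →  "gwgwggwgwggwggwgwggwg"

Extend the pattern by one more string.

wggwggwgwggwggwgwggwgwggwggwgwggwg

Each term (from the third on) is the two preceding terms concatenated in order: term 3 = g·wg = gwg.
The next term joins wggwggwgwggwg and gwgwggwgwggwggwgwggwg.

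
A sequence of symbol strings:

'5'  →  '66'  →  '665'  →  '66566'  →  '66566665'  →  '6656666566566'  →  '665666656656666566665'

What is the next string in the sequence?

6656666566566665666656656666566566

Each term (from the third on) is the previous term followed by the one before it: term 3 = 66·5 = 665.
So term 8 is 665666656656666566665·6656666566566.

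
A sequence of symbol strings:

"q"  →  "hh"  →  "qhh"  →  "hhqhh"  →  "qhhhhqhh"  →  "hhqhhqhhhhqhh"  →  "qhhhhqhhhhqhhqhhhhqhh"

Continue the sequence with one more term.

Each term (from the third on) is the two preceding terms concatenated in order: term 3 = q·hh = qhh.
The next term joins hhqhhqhhhhqhh and qhhhhqhhhhqhhqhhhhqhh.

hhqhhqhhhhqhhqhhhhqhhhhqhhqhhhhqhh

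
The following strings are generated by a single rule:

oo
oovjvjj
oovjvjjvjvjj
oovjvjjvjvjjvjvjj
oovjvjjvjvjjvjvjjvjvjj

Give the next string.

Each term is the previous one with vjvjj appended.
Applying this once more to oovjvjjvjvjjvjvjjvjvjj:

oovjvjjvjvjjvjvjjvjvjjvjvjj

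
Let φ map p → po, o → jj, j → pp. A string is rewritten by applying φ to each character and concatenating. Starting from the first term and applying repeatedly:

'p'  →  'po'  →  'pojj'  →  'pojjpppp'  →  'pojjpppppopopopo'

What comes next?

pojjpppppopopopopojjpojjpojjpojj

Applying the rule to each of the 16 symbols of pojjpppppopopopo gives the pieces po jj pp pp po po po po po jj po jj po jj po jj, which concatenate to the answer.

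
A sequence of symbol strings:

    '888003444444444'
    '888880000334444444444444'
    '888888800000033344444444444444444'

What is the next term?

888888888000000003333444444444444444444444

Term n consists of 2n-1 8's, followed by 2n-2 0's, followed by n-1 3's, followed by 4n+1 4's, where the shown terms are n = 2, 3, 4.
Setting n = 5 gives 9, 8, 4, 21 characters in each block.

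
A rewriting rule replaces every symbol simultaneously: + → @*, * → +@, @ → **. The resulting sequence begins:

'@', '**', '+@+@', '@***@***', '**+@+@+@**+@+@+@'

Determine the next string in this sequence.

Replace each of the 16 characters of **+@+@+@**+@+@+@ in place — +@ +@ @* ** @* ** @* ** +@ +@ @* ** @* ** @* ** — and concatenate.

+@+@@***@***@***+@+@@***@***@***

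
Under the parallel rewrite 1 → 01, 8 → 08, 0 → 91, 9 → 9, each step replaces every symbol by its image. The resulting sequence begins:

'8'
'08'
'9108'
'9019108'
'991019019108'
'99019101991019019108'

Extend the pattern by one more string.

Rewriting the 20 symbols of 99019101991019019108 one by one yields 9 9 91 01 9 01 91 01 9 9 01 91 01 9 91 01 9 01 91 08; concatenated:

999101901910199019101991019019108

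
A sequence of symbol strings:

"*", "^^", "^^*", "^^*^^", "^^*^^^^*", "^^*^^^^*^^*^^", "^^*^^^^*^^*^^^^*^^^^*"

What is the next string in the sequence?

^^*^^^^*^^*^^^^*^^^^*^^*^^^^*^^*^^

Each term (from the third on) is the previous term followed by the one before it: term 3 = ^^·* = ^^*.
Continuing: ^^*^^^^*^^*^^^^*^^^^* · ^^*^^^^*^^*^^ gives term 8.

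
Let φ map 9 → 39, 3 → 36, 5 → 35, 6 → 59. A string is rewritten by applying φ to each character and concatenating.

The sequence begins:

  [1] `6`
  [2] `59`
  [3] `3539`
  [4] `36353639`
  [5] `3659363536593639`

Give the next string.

Applying the rule to each of the 16 symbols of 3659363536593639 gives the pieces 36 59 35 39 36 59 36 35 36 59 35 39 36 59 36 39, which concatenate to the answer.

36593539365936353659353936593639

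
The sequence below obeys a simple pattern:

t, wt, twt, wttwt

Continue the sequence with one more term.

Each term (from the third on) is the two preceding terms concatenated in order: term 3 = t·wt = twt.
Continuing: twt · wttwt gives term 5.

twtwttwt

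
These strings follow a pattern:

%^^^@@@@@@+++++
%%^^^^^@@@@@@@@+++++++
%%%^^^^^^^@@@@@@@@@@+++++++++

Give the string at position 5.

%%%%%^^^^^^^^^^^@@@@@@@@@@@@@@+++++++++++++

Reading off run lengths: % runs 1, 2, 3; ^ runs 3, 5, 7; @ runs 6, 8, 10; + runs 5, 7, 9 — each is linear in n, where the shown terms are n = 2, 3, 4.
Setting n = 6 gives 5, 11, 14, 13 characters in each block.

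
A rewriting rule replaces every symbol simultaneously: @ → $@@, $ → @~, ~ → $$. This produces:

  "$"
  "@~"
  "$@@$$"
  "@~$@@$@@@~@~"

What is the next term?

$@@$$@~$@@$@@@~$@@$@@$@@$$$@@$$

Apply φ to @~$@@$@@@~@~ symbol by symbol: @→$@@, ~→$$, $→@~, @→$@@, @→$@@, $→@~, @→$@@, @→$@@, @→$@@, ~→$$, @→$@@, ~→$$; joined: $@@ $$ @~ $@@ $@@ @~ $@@ $@@ $@@ $$ $@@ $$.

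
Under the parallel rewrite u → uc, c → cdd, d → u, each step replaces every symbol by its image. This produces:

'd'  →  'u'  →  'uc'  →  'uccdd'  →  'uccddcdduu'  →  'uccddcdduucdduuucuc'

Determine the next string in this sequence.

uccddcdduucdduuucuccdduuucucuccdduccdd

Applying the rule to each of the 19 symbols of uccddcdduucdduuucuc gives the pieces uc cdd cdd u u cdd u u uc uc cdd u u uc uc uc cdd uc cdd, which concatenate to the answer.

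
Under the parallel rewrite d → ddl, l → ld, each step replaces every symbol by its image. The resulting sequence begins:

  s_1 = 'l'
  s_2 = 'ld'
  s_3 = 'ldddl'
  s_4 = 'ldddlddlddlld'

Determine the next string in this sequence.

φ(ldddlddlddlld) expands symbol-by-symbol to ld ddl ddl ddl ld ddl ddl ld ddl ddl ld ld ddl; joining the 13 pieces gives the next term.

ldddlddlddlldddlddlldddlddlldldddl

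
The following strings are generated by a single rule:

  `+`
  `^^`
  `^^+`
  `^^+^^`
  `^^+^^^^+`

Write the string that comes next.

^^+^^^^+^^+^^

From term 3 onward, concatenate the last term with the second-to-last: ^^·+ = ^^+, ^^+·^^ = ^^+^^, …
So term 6 is ^^+^^^^+·^^+^^.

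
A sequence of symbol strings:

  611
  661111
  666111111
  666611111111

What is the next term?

666661111111111

Reading off run lengths: 6 runs 1, 2, 3, 4; 1 runs 2, 4, 6, 8 — each is linear in n (n = 1, 2, …).
At n = 5 the blocks have lengths 5, 10.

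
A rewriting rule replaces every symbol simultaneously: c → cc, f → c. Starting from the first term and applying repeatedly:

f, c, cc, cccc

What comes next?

Apply φ to cccc symbol by symbol: c→cc, c→cc, c→cc, c→cc; joined: cc cc cc cc.

cccccccc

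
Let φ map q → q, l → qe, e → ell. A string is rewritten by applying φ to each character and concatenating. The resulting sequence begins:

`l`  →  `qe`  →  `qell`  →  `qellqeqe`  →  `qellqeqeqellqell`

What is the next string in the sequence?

qellqeqeqellqellqellqeqeqellqeqe

φ(qellqeqeqellqell) expands symbol-by-symbol to q ell qe qe q ell q ell q ell qe qe q ell qe qe; joining the 16 pieces gives the next term.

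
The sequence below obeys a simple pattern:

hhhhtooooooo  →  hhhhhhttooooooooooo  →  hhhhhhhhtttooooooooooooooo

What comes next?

Term n consists of 2n h's, followed by n-1 t's, followed by 4n-1 o's, where the shown terms are n = 2, 3, 4.
Setting n = 5 gives 10, 4, 19 characters in each block.

hhhhhhhhhhttttooooooooooooooooooo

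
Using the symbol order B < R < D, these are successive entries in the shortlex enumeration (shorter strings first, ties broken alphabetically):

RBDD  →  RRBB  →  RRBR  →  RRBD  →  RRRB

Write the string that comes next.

Find the rightmost character of RRRB below D, bump it to the next letter, and reset everything to its right to B.

RRRR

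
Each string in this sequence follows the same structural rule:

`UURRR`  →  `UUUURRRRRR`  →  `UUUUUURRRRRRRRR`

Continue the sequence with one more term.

Each string has the form U^{2n} R^{3n} (n = 1, 2, …).
Setting n = 4 gives 8, 12 characters in each block.

UUUUUUUURRRRRRRRRRRR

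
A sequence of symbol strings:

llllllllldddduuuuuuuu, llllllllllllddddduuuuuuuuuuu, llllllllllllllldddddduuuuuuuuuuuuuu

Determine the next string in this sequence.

Each string has the form l^{3n} d^{n+1} u^{3n-1}, where the shown terms are n = 3, 4, 5.
At n = 6 the blocks have lengths 18, 7, 17.

llllllllllllllllllddddddduuuuuuuuuuuuuuuuu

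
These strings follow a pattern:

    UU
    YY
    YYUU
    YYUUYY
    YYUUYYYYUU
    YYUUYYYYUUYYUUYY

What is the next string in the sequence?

YYUUYYYYUUYYUUYYYYUUYYYYUU

Each term (from the third on) is the previous term followed by the one before it: term 3 = YY·UU = YYUU.
So term 7 is YYUUYYYYUUYYUUYY·YYUUYYYYUU.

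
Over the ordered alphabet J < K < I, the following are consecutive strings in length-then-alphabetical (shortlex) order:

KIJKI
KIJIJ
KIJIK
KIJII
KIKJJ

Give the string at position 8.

Advancing 3 positions from KIKJJ through KIKJJ → KIKJK → KIKJI reaches term 8.

KIKKJ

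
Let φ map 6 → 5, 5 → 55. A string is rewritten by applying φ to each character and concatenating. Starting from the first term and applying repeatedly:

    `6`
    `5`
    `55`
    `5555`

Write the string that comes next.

55555555

Apply φ to 5555 symbol by symbol: 5→55, 5→55, 5→55, 5→55; joined: 55 55 55 55.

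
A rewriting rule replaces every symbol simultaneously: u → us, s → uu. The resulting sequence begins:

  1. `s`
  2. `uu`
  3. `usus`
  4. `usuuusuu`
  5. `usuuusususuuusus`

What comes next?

usuuusususuuusuuusuuusususuuusuu

Applying the rule to each of the 16 symbols of usuuusususuuusus gives the pieces us uu us us us uu us uu us uu us us us uu us uu, which concatenate to the answer.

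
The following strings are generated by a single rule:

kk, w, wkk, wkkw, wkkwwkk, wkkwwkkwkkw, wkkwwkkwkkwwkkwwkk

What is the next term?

From term 3 onward, concatenate the last term with the second-to-last: w·kk = wkk, wkk·w = wkkw, …
So term 8 is wkkwwkkwkkwwkkwwkk·wkkwwkkwkkw.

wkkwwkkwkkwwkkwwkkwkkwwkkwkkw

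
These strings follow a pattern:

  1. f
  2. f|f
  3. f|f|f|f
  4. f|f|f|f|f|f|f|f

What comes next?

Every step duplicates the string with '|' between the halves.
So the next term is two copies of f|f|f|f|f|f|f|f with '|' between the halves.

f|f|f|f|f|f|f|f|f|f|f|f|f|f|f|f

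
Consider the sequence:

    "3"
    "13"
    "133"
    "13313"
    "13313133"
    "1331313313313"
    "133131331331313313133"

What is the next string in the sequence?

From term 3 onward, concatenate the last term with the second-to-last: 13·3 = 133, 133·13 = 13313, …
Continuing: 133131331331313313133 · 1331313313313 gives term 8.

1331313313313133131331331313313313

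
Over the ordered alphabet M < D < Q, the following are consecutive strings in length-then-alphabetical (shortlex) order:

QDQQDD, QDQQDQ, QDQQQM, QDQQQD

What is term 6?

Advancing 2 positions from QDQQQD through QDQQQD → QDQQQQ reaches term 6.

QQMMMM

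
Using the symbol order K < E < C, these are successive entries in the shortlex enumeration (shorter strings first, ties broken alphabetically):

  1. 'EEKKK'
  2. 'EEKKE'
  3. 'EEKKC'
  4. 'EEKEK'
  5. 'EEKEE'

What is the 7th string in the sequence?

Continuing the enumeration 2 steps past EEKEE: EEKEE → EEKEC → (answer).

EEKCK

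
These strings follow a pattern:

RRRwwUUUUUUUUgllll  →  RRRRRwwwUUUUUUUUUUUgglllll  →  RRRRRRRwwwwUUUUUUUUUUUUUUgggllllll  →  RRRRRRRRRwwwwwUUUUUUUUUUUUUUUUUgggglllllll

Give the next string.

RRRRRRRRRRRwwwwwwUUUUUUUUUUUUUUUUUUUUgggggllllllll

Term n consists of 2n-1 R's, followed by n w's, followed by 3n+2 U's, followed by n-1 g's, followed by n+2 l's, where the shown terms are n = 2, 3, 4, 5.
For the next term, n = 6, so the run lengths are 11, 6, 20, 5, 8.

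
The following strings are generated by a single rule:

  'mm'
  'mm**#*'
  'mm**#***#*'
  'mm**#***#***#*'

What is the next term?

mm**#***#***#***#*

Each term is the previous one with **#* appended.
One more step from mm**#***#***#* gives the answer.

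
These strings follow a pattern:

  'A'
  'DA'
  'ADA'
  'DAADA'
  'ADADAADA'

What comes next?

DAADAADADAADA

From term 3 onward, concatenate the second-to-last term with the last: A·DA = ADA, DA·ADA = DAADA, …
Continuing: DAADA · ADADAADA gives term 6.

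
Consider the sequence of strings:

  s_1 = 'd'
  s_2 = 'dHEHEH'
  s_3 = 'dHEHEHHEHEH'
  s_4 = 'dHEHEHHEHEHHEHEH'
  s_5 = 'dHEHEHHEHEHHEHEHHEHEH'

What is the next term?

dHEHEHHEHEHHEHEHHEHEHHEHEH

Each term is the previous one with HEHEH appended.
One more step from dHEHEHHEHEHHEHEHHEHEH gives the answer.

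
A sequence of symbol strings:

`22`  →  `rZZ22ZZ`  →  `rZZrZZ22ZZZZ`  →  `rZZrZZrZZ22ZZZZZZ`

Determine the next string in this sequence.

rZZrZZrZZrZZ22ZZZZZZZZ

s(k+1) = rZZ·s(k)·ZZ, so each term gains rZZ as a prefix and ZZ as a suffix.
One more step from rZZrZZrZZ22ZZZZZZ gives the answer.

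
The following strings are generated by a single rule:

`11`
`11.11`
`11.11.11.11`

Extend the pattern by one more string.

Each string is two copies of the previous one joined by '.'.
Doubling 11.11.11.11 with '.' between the halves:

11.11.11.11.11.11.11.11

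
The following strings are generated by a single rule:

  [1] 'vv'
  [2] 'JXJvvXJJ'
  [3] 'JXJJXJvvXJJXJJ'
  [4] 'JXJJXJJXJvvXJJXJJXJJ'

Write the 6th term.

s(k+1) = JXJ·s(k)·XJJ, so each term gains JXJ as a prefix and XJJ as a suffix.
From JXJJXJJXJvvXJJXJJXJJ, 2 further steps: JXJJXJJXJvvXJJXJJXJJ → JXJJXJJXJJXJvvXJJXJJXJJXJJ → (answer).

JXJJXJJXJJXJJXJvvXJJXJJXJJXJJXJJ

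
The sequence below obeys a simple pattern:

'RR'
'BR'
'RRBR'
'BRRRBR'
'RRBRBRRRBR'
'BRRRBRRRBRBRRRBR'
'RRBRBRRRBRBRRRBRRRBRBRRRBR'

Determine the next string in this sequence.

From term 3 onward, concatenate the second-to-last term with the last: RR·BR = RRBR, BR·RRBR = BRRRBR, …
The next term joins BRRRBRRRBRBRRRBR and RRBRBRRRBRBRRRBRRRBRBRRRBR.

BRRRBRRRBRBRRRBRRRBRBRRRBRBRRRBRRRBRBRRRBR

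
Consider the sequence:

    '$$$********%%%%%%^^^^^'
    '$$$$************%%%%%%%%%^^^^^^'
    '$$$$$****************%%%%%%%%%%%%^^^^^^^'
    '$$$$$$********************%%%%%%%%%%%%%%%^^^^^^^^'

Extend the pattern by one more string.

$$$$$$$************************%%%%%%%%%%%%%%%%%%^^^^^^^^^

Reading off run lengths: $ runs 3, 4, 5, 6; * runs 8, 12, 16, 20; % runs 6, 9, 12, 15; ^ runs 5, 6, 7, 8 — each is linear in n, where the shown terms are n = 2, 3, 4, 5.
Setting n = 6 gives 7, 24, 18, 9 characters in each block.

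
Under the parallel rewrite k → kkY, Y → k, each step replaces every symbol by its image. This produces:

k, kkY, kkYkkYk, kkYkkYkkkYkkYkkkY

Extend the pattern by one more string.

kkYkkYkkkYkkYkkkYkkYkkYkkkYkkYkkkYkkYkkYk

Applying the rule to each of the 17 symbols of kkYkkYkkkYkkYkkkY gives the pieces kkY kkY k kkY kkY k kkY kkY kkY k kkY kkY k kkY kkY kkY k, which concatenate to the answer.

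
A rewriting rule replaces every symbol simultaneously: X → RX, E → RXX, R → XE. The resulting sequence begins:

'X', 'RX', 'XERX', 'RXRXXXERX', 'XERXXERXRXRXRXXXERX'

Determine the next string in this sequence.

RXRXXXERXRXRXXXERXXERXXERXXERXRXRXRXXXERX

φ(XERXXERXRXRXRXXXERX) expands symbol-by-symbol to RX RXX XE RX RX RXX XE RX XE RX XE RX XE RX RX RX RXX XE RX; joining the 19 pieces gives the next term.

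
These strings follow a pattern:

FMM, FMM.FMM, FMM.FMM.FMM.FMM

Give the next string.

FMM.FMM.FMM.FMM.FMM.FMM.FMM.FMM

s(k+1) = s(k)·.·s(k) — each term doubles the last with '.' between the halves.
One more doubling of FMM.FMM.FMM.FMM gives the answer.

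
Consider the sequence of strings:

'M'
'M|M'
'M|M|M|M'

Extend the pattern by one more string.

s(k+1) = s(k)·|·s(k) — each term doubles the last with '|' between the halves.
One more doubling of M|M|M|M gives the answer.

M|M|M|M|M|M|M|M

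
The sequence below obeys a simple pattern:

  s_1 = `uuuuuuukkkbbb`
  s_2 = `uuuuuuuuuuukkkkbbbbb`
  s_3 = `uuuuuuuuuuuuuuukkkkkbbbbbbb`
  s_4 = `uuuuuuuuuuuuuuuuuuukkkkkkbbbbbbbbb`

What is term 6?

Reading off run lengths: u runs 7, 11, 15, 19; k runs 3, 4, 5, 6; b runs 3, 5, 7, 9 — each is linear in n, where the shown terms are n = 2, 3, 4, 5.
For term 6, n = 7, so the run lengths are 27, 8, 13.

uuuuuuuuuuuuuuuuuuuuuuuuuuukkkkkkkkbbbbbbbbbbbbb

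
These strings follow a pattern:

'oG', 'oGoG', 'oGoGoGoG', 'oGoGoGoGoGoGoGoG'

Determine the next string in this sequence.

Every step duplicates the string.
Doubling oGoGoGoGoGoGoGoG:

oGoGoGoGoGoGoGoGoGoGoGoGoGoGoGoG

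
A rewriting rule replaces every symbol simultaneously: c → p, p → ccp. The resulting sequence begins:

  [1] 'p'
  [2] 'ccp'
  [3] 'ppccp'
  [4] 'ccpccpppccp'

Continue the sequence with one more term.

ppccpppccpccpccpppccp

Apply φ to ccpccpppccp symbol by symbol: c→p, c→p, p→ccp, c→p, c→p, p→ccp, p→ccp, p→ccp, c→p, c→p, p→ccp; joined: p p ccp p p ccp ccp ccp p p ccp.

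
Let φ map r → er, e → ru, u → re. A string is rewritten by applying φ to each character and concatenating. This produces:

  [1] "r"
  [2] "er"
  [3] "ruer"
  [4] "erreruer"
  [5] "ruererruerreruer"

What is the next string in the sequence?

φ(ruererruerreruer) expands symbol-by-symbol to er re ru er ru er er re ru er er ru er re ru er; joining the 16 pieces gives the next term.

erreruerruererreruererruerreruer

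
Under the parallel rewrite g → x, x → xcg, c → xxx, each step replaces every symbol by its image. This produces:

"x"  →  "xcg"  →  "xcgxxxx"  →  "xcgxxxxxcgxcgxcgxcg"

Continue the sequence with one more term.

Replace each of the 19 characters of xcgxxxxxcgxcgxcgxcg in place — xcg xxx x xcg xcg xcg xcg xcg xxx x xcg xxx x xcg xxx x xcg xxx x — and concatenate.

xcgxxxxxcgxcgxcgxcgxcgxxxxxcgxxxxxcgxxxxxcgxxxx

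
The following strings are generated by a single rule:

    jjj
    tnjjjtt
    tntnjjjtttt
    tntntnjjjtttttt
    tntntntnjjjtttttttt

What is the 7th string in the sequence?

tntntntntntnjjjtttttttttttt

s(k+1) = tn·s(k)·tt, so each term gains tn as a prefix and tt as a suffix.
From tntntntnjjjtttttttt, 2 further steps: tntntntnjjjtttttttt → tntntntntnjjjtttttttttt → (answer).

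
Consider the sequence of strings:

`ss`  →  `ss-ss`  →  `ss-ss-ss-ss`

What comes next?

s(k+1) = s(k)·-·s(k) — each term doubles the last with '-' between the halves.
So the next term is two copies of ss-ss-ss-ss with '-' between the halves.

ss-ss-ss-ss-ss-ss-ss-ss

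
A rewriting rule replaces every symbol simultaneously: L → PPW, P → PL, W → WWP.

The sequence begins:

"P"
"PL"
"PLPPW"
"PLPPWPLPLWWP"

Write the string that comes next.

Expanding PLPPWPLPLWWP: P→PL, L→PPW, P→PL, P→PL, W→WWP, P→PL, L→PPW, P→PL, L→PPW, W→WWP, W→WWP, P→PL. Concatenated: PL PPW PL PL WWP PL PPW PL PPW WWP WWP PL.

PLPPWPLPLWWPPLPPWPLPPWWWPWWPPL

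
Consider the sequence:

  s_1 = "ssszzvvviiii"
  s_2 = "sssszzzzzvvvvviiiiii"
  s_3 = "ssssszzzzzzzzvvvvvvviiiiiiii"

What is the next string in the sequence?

Term n consists of n+2 s's, followed by 3n-1 z's, followed by 2n+1 v's, followed by 2n+2 i's (n = 1, 2, …).
At n = 4 the blocks have lengths 6, 11, 9, 10.

sssssszzzzzzzzzzzvvvvvvvvviiiiiiiiii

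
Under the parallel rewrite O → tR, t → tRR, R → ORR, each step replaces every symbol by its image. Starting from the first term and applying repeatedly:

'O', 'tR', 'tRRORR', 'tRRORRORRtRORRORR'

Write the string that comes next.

tRRORRORRtRORRORRtRORRORRtRRORRtRORRORRtRORRORR

Replace each of the 17 characters of tRRORRORRtRORRORR in place — tRR ORR ORR tR ORR ORR tR ORR ORR tRR ORR tR ORR ORR tR ORR ORR — and concatenate.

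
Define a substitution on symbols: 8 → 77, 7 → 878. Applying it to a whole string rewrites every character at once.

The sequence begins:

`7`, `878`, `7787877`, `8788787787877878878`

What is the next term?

Applying the rule to each of the 19 symbols of 8788787787877878878 gives the pieces 77 878 77 77 878 77 878 878 77 878 77 878 878 77 878 77 77 878 77, which concatenate to the answer.

77878777787877878878778787787887877878777787877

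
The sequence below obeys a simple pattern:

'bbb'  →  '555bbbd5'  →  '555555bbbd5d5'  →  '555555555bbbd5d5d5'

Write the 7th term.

555555555555555555bbbd5d5d5d5d5d5

s(k+1) = 555·s(k)·d5, so each term gains 555 as a prefix and d5 as a suffix.
From 555555555bbbd5d5d5, 3 further steps: 555555555bbbd5d5d5 → 555555555555bbbd5d5d5d5 → 555555555555555bbbd5d5d5d5d5 → (answer).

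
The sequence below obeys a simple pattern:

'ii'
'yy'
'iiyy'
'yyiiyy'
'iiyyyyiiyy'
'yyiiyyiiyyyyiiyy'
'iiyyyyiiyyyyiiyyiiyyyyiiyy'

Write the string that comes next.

yyiiyyiiyyyyiiyyiiyyyyiiyyyyiiyyiiyyyyiiyy

From term 3 onward, concatenate the second-to-last term with the last: ii·yy = iiyy, yy·iiyy = yyiiyy, …
So term 8 is yyiiyyiiyyyyiiyy·iiyyyyiiyyyyiiyyiiyyyyiiyy.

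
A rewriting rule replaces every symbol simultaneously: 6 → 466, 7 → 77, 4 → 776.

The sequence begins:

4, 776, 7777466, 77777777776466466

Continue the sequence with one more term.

Rewriting the 17 symbols of 77777777776466466 one by one yields 77 77 77 77 77 77 77 77 77 77 466 776 466 466 776 466 466; concatenated:

77777777777777777777466776466466776466466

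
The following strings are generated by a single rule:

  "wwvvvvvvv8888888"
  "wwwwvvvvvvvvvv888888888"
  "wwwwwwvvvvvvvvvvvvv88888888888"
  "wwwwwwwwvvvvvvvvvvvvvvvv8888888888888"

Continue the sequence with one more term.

Reading off run lengths: w runs 2, 4, 6, 8; v runs 7, 10, 13, 16; 8 runs 7, 9, 11, 13 — each is linear in n, where the shown terms are n = 2, 3, 4, 5.
At n = 6 the blocks have lengths 10, 19, 15.

wwwwwwwwwwvvvvvvvvvvvvvvvvvvv888888888888888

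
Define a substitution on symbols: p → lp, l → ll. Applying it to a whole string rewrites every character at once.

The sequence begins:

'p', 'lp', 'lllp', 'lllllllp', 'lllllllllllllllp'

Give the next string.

Rewriting the 16 symbols of lllllllllllllllp one by one yields ll ll ll ll ll ll ll ll ll ll ll ll ll ll ll lp; concatenated:

lllllllllllllllllllllllllllllllp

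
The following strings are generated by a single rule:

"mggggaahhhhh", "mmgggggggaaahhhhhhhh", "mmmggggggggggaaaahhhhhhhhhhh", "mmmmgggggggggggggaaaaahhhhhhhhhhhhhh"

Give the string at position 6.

mmmmmmgggggggggggggggggggaaaaaaahhhhhhhhhhhhhhhhhhhh

The n-th term is n m's then 3n+1 g's then n+1 a's then 3n+2 h's (n = 1, 2, …).
At n = 6 the blocks have lengths 6, 19, 7, 20.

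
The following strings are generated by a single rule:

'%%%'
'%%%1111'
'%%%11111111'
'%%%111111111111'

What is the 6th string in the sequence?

%%%11111111111111111111

Each term is the previous one with 1111 appended.
From %%%111111111111, 2 further steps: %%%111111111111 → %%%1111111111111111 → (answer).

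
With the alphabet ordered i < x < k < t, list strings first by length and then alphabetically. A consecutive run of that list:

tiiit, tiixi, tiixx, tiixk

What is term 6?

Continuing the enumeration 2 steps past tiixk: tiixk → tiixt → (answer).

tiiki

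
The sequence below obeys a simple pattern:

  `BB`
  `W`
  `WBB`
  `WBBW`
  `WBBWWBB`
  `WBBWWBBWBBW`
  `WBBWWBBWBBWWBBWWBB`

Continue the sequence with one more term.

WBBWWBBWBBWWBBWWBBWBBWWBBWBBW

This is a Fibonacci-style word recurrence s(k) = s(k−1)·s(k−2): e.g. W·BB = WBB.
Continuing: WBBWWBBWBBWWBBWWBB · WBBWWBBWBBW gives term 8.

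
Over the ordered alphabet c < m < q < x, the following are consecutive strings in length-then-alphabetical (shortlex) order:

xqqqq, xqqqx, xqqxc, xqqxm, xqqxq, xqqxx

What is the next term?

Find the rightmost character of xqqxx below x, bump it to the next letter, and reset everything to its right to c.

xqxcc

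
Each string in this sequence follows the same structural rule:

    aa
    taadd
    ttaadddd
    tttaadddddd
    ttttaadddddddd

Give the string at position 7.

ttttttaadddddddddddd

s(k+1) = t·s(k)·dd, so each term gains t as a prefix and dd as a suffix.
From ttttaadddddddd, 2 further steps: ttttaadddddddd → tttttaadddddddddd → (answer).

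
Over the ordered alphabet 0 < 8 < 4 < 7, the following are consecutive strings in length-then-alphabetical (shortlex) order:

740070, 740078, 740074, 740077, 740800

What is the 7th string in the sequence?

Advancing 2 positions from 740800 through 740800 → 740808 reaches term 7.

740804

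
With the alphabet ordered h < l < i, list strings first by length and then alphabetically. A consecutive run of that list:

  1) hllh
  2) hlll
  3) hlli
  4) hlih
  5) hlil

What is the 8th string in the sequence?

hihl

Stepping forward 3 times from hlil: hlil → hlii → hihh, then the target.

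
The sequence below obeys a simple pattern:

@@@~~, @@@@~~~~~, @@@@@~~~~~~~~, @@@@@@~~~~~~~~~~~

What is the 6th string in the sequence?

@@@@@@@@~~~~~~~~~~~~~~~~~

The n-th term is n+2 @'s then 3n-1 ~'s (n = 1, 2, …).
For term 6, n = 6, so the run lengths are 8, 17.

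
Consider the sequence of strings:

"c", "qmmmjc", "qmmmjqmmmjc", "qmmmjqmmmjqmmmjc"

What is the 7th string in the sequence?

qmmmjqmmmjqmmmjqmmmjqmmmjqmmmjc

The strings grow by a fixed prefix qmmmj each time.
From qmmmjqmmmjqmmmjc, 3 further steps: qmmmjqmmmjqmmmjc → qmmmjqmmmjqmmmjqmmmjc → qmmmjqmmmjqmmmjqmmmjqmmmjc → (answer).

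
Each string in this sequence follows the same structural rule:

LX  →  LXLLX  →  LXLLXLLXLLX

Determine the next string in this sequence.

Each string is two copies of the previous one joined by 'L'.
Doubling LXLLXLLXLLX with 'L' between the halves:

LXLLXLLXLLXLLXLLXLLXLLX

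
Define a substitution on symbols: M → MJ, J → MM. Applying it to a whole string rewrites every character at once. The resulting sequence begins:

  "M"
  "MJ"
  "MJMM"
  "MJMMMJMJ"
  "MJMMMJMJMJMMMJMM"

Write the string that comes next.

φ(MJMMMJMJMJMMMJMM) expands symbol-by-symbol to MJ MM MJ MJ MJ MM MJ MM MJ MM MJ MJ MJ MM MJ MJ; joining the 16 pieces gives the next term.

MJMMMJMJMJMMMJMMMJMMMJMJMJMMMJMJ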